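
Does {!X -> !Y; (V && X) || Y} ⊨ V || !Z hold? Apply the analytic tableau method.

No

Initial set: {(!X -> !Y); ((V && X) || Y); !(V || !Z)}.
!(V || !Z): α-rule — add !V, !!Z.
(!X -> !Y): β-rule — branch into !!X  //  !Y.
  branch 1 (add !!X):
    ((V && X) || Y): β-rule — branch into (V && X)  //  Y.
      branch 1.1 (add (V && X)):
        (V && X): α-rule — add V, X.
        × closes — contains both V and !V.
      branch 1.2 (add Y):
        ○ open, literals {V=false, X=true, Y=true, Z=true}.
  branch 2 (add !Y):
    ((V && X) || Y): β-rule — branch into (V && X)  //  Y.
      branch 2.1 (add (V && X)):
        (V && X): α-rule — add V, X.
        × closes — contains both V and !V.
      branch 2.2 (add Y):
        × closes — contains both Y and !Y.
3 branches closed, 1 open.
An open branch gives a countermodel: V=false, X=true, Y=true, Z=true (unmentioned atoms arbitrary); the premises hold there but the conclusion fails.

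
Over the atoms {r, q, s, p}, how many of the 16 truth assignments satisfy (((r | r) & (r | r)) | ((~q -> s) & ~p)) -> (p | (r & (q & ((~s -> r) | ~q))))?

Initial set: {((((r | r) & (r | r)) | ((~q -> s) & ~p)) -> (p | (r & (q & ((~s -> r) | ~q)))))}.
((((r | r) & (r | r)) | ((~q -> s) & ~p)) -> (p | (r & (q & ((~s -> r) | ~q))))): β-rule — branch into ~(((r | r) & (r | r)) | ((~q -> s) & ~p))  //  (p | (r & (q & ((~s -> r) | ~q)))).
  branch 1 (add ~(((r | r) & (r | r)) | ((~q -> s) & ~p))):
    ~(((r | r) & (r | r)) | ((~q -> s) & ~p)): α-rule — add ~((r | r) & (r | r)), ~((~q -> s) & ~p).
    ~((r | r) & (r | r)): β-rule — branch into ~(r | r)  //  ~(r | r).
      branch 1.1 (add ~(r | r)):
        ~(r | r): α-rule — add ~r, ~r.
        ~((~q -> s) & ~p): β-rule — branch into ~(~q -> s)  //  ~~p.
          branch 1.1.1 (add ~(~q -> s)):
            ~(~q -> s): α-rule — add ~q, ~s.
            ○ open, literals {q=false, r=false, s=false}.
          branch 1.1.2 (add ~~p):
            ○ open, literals {p=true, r=false}.
      branch 1.2 (add ~(r | r)):
        ~(r | r): α-rule — add ~r, ~r.
        ~((~q -> s) & ~p): β-rule — branch into ~(~q -> s)  //  ~~p.
          branch 1.2.1 (add ~(~q -> s)):
            ~(~q -> s): α-rule — add ~q, ~s.
            ○ open, literals {q=false, r=false, s=false}.
          branch 1.2.2 (add ~~p):
            ○ open, literals {p=true, r=false}.
  branch 2 (add (p | (r & (q & ((~s -> r) | ~q))))):
    (p | (r & (q & ((~s -> r) | ~q)))): β-rule — branch into p  //  (r & (q & ((~s -> r) | ~q))).
      branch 2.1 (add p):
        ○ open, literals {p=true}.
      branch 2.2 (add (r & (q & ((~s -> r) | ~q)))):
        (r & (q & ((~s -> r) | ~q))): α-rule — add r, (q & ((~s -> r) | ~q)).
        (q & ((~s -> r) | ~q)): α-rule — add q, ((~s -> r) | ~q).
        ((~s -> r) | ~q): β-rule — branch into (~s -> r)  //  ~q.
          branch 2.2.1 (add (~s -> r)):
            (~s -> r): β-rule — branch into ~~s  //  r.
              branch 2.2.1.1 (add ~~s):
                ○ open, literals {q=true, r=true, s=true}.
              branch 2.2.1.2 (add r):
                ○ open, literals {q=true, r=true}.
          branch 2.2.2 (add ~q):
            × closes — contains both q and ~q.
1 branch closed, 7 open.
Each open branch fixes some atoms; the unmentioned ones are free. Counting distinct full assignments: branch {q=false, r=false, s=false} (p) contributes 2 new; branch {p=true, r=false} (q, s) contributes 3 new; branch {q=false, r=false, s=false} (p) contributes 0 new; branch {p=true, r=false} (q, s) contributes 0 new; branch {p=true} (r, q, s) contributes 4 new; branch {q=true, r=true, s=true} (p) contributes 1 new; branch {q=true, r=true} (s, p) contributes 1 new. Total: 11.

11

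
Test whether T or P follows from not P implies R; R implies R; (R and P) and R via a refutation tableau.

Initial set: {(not P implies R); (R implies R); ((R and P) and R); not (T or P)}.
((R and P) and R): α-rule — add (R and P), R.
not (T or P): α-rule — add not T, not P.
(R and P): α-rule — add R, P.
× closes — contains both P and not P.
All 1 branch closes.
Every branch closed, so the premises entail the conclusion.

Yes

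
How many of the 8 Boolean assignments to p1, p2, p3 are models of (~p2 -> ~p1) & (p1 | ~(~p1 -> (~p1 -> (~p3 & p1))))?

6

Initial set: {((~p2 -> ~p1) & (p1 | ~(~p1 -> (~p1 -> (~p3 & p1)))))}.
((~p2 -> ~p1) & (p1 | ~(~p1 -> (~p1 -> (~p3 & p1))))): α-rule — add (~p2 -> ~p1), (p1 | ~(~p1 -> (~p1 -> (~p3 & p1)))).
(~p2 -> ~p1): β-rule — branch into ~~p2  //  ~p1.
  branch 1 (add ~~p2):
    (p1 | ~(~p1 -> (~p1 -> (~p3 & p1)))): β-rule — branch into p1  //  ~(~p1 -> (~p1 -> (~p3 & p1))).
      branch 1.1 (add p1):
        ○ open, literals {p1=T, p2=T}.
      branch 1.2 (add ~(~p1 -> (~p1 -> (~p3 & p1)))):
        ~(~p1 -> (~p1 -> (~p3 & p1))): α-rule — add ~p1, ~(~p1 -> (~p3 & p1)).
        ~(~p1 -> (~p3 & p1)): α-rule — add ~p1, ~(~p3 & p1).
        ~(~p3 & p1): β-rule — branch into ~~p3  //  ~p1.
          branch 1.2.1 (add ~~p3):
            ○ open, literals {p1=F, p2=T, p3=T}.
          branch 1.2.2 (add ~p1):
            ○ open, literals {p1=F, p2=T}.
  branch 2 (add ~p1):
    (p1 | ~(~p1 -> (~p1 -> (~p3 & p1)))): β-rule — branch into p1  //  ~(~p1 -> (~p1 -> (~p3 & p1))).
      branch 2.1 (add p1):
        × closes — contains both p1 and ~p1.
      branch 2.2 (add ~(~p1 -> (~p1 -> (~p3 & p1)))):
        ~(~p1 -> (~p1 -> (~p3 & p1))): α-rule — add ~p1, ~(~p1 -> (~p3 & p1)).
        ~(~p1 -> (~p3 & p1)): α-rule — add ~p1, ~(~p3 & p1).
        ~(~p3 & p1): β-rule — branch into ~~p3  //  ~p1.
          branch 2.2.1 (add ~~p3):
            ○ open, literals {p1=F, p3=T}.
          branch 2.2.2 (add ~p1):
            ○ open, literals {p1=F}.
1 branch closed, 5 open.
Each open branch fixes some atoms; the unmentioned ones are free. Counting distinct full assignments: branch {p1=T, p2=T} (p3) contributes 2 new; branch {p1=F, p2=T, p3=T} (none free) contributes 1 new; branch {p1=F, p2=T} (p3) contributes 1 new; branch {p1=F, p3=T} (p2) contributes 1 new; branch {p1=F} (p2, p3) contributes 1 new. Total: 6.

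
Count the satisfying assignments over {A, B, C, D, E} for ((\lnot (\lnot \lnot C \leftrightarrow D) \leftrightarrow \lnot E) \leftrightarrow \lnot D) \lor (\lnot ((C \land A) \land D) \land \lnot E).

24

Initial set: {(((\lnot (\lnot \lnot C \leftrightarrow D) \leftrightarrow \lnot E) \leftrightarrow \lnot D) \lor (\lnot ((C \land A) \land D) \land \lnot E))}.
(((\lnot (\lnot \lnot C \leftrightarrow D) \leftrightarrow \lnot E) \leftrightarrow \lnot D) \lor (\lnot ((C \land A) \land D) \land \lnot E)): β-rule — branch into ((\lnot (\lnot \lnot C \leftrightarrow D) \leftrightarrow \lnot E) \leftrightarrow \lnot D)  //  (\lnot ((C \land A) \land D) \land \lnot E).
  branch 1 (add ((\lnot (\lnot \lnot C \leftrightarrow D) \leftrightarrow \lnot E) \leftrightarrow \lnot D)):
    ((\lnot (\lnot \lnot C \leftrightarrow D) \leftrightarrow \lnot E) \leftrightarrow \lnot D): β-rule — branch into (\lnot (\lnot \lnot C \leftrightarrow D) \leftrightarrow \lnot E), \lnot D  //  \lnot (\lnot (\lnot \lnot C \leftrightarrow D) \leftrightarrow \lnot E), \lnot \lnot D.
      branch 1.1 (add (\lnot (\lnot \lnot C \leftrightarrow D) \leftrightarrow \lnot E), \lnot D):
        (\lnot (\lnot \lnot C \leftrightarrow D) \leftrightarrow \lnot E): β-rule — branch into \lnot (\lnot \lnot C \leftrightarrow D), \lnot E  //  \lnot \lnot (\lnot \lnot C \leftrightarrow D), \lnot \lnot E.
          branch 1.1.1 (add \lnot (\lnot \lnot C \leftrightarrow D), \lnot E):
            \lnot (\lnot \lnot C \leftrightarrow D): β-rule — branch into \lnot \lnot C, \lnot D  //  \lnot \lnot \lnot C, D.
              branch 1.1.1.1 (add \lnot \lnot C, \lnot D):
                \lnot \lnot C: drop double negation, giving C.
                ○ open, literals {C=1, D=0, E=0}.
              branch 1.1.1.2 (add \lnot \lnot \lnot C, D):
                × closes — contains both D and \lnot D.
          branch 1.1.2 (add \lnot \lnot (\lnot \lnot C \leftrightarrow D), \lnot \lnot E):
            \lnot \lnot (\lnot \lnot C \leftrightarrow D): β-rule — branch into \lnot \lnot C, D  //  \lnot \lnot \lnot C, \lnot D.
              branch 1.1.2.1 (add \lnot \lnot C, D):
                × closes — contains both D and \lnot D.
              branch 1.1.2.2 (add \lnot \lnot \lnot C, \lnot D):
                \lnot \lnot \lnot C: drop double negation, giving \lnot C.
                ○ open, literals {C=0, D=0, E=1}.
      branch 1.2 (add \lnot (\lnot (\lnot \lnot C \leftrightarrow D) \leftrightarrow \lnot E), \lnot \lnot D):
        \lnot (\lnot (\lnot \lnot C \leftrightarrow D) \leftrightarrow \lnot E): β-rule — branch into \lnot (\lnot \lnot C \leftrightarrow D), \lnot \lnot E  //  \lnot \lnot (\lnot \lnot C \leftrightarrow D), \lnot E.
          branch 1.2.1 (add \lnot (\lnot \lnot C \leftrightarrow D), \lnot \lnot E):
            \lnot (\lnot \lnot C \leftrightarrow D): β-rule — branch into \lnot \lnot C, \lnot D  //  \lnot \lnot \lnot C, D.
              branch 1.2.1.1 (add \lnot \lnot C, \lnot D):
                × closes — contains both D and \lnot D.
              branch 1.2.1.2 (add \lnot \lnot \lnot C, D):
                \lnot \lnot \lnot C: drop double negation, giving \lnot C.
                ○ open, literals {C=0, D=1, E=1}.
          branch 1.2.2 (add \lnot \lnot (\lnot \lnot C \leftrightarrow D), \lnot E):
            \lnot \lnot (\lnot \lnot C \leftrightarrow D): β-rule — branch into \lnot \lnot C, D  //  \lnot \lnot \lnot C, \lnot D.
              branch 1.2.2.1 (add \lnot \lnot C, D):
                \lnot \lnot C: drop double negation, giving C.
                ○ open, literals {C=1, D=1, E=0}.
              branch 1.2.2.2 (add \lnot \lnot \lnot C, \lnot D):
                × closes — contains both D and \lnot D.
  branch 2 (add (\lnot ((C \land A) \land D) \land \lnot E)):
    (\lnot ((C \land A) \land D) \land \lnot E): α-rule — add \lnot ((C \land A) \land D), \lnot E.
    \lnot ((C \land A) \land D): β-rule — branch into \lnot (C \land A)  //  \lnot D.
      branch 2.1 (add \lnot (C \land A)):
        \lnot (C \land A): β-rule — branch into \lnot C  //  \lnot A.
          branch 2.1.1 (add \lnot C):
            ○ open, literals {C=0, E=0}.
          branch 2.1.2 (add \lnot A):
            ○ open, literals {A=0, E=0}.
      branch 2.2 (add \lnot D):
        ○ open, literals {D=0, E=0}.
4 branches closed, 7 open.
Each open branch fixes some atoms; the unmentioned ones are free. Counting distinct full assignments: branch {C=1, D=0, E=0} (A, B) contributes 4 new; branch {C=0, D=0, E=1} (A, B) contributes 4 new; branch {C=0, D=1, E=1} (A, B) contributes 4 new; branch {C=1, D=1, E=0} (A, B) contributes 4 new; branch {C=0, E=0} (A, B, D) contributes 8 new; branch {A=0, E=0} (B, C, D) contributes 0 new; branch {D=0, E=0} (A, B, C) contributes 0 new. Total: 24.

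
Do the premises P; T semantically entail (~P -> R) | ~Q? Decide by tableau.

Yes

Initial set: {P; T; ~((~P -> R) | ~Q)}.
~((~P -> R) | ~Q): α-rule — add ~(~P -> R), ~~Q.
~(~P -> R): α-rule — add ~P, ~R.
× closes — contains both P and ~P.
All 1 branch closes.
Every branch closed, so the premises entail the conclusion.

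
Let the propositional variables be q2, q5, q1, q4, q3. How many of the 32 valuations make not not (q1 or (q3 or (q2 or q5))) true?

Initial set: {T not not (q1 or (q3 or (q2 or q5)))}.
T not not (q1 or (q3 or (q2 or q5))): drop double negation, giving T (q1 or (q3 or (q2 or q5))).
T (q1 or (q3 or (q2 or q5))): β-rule — branch into T q1  //  T (q3 or (q2 or q5)).
  branch 1 (add T q1):
    ○ open, literals {q1=true}.
  branch 2 (add T (q3 or (q2 or q5))):
    T (q3 or (q2 or q5)): β-rule — branch into T q3  //  T (q2 or q5).
      branch 2.1 (add T q3):
        ○ open, literals {q3=true}.
      branch 2.2 (add T (q2 or q5)):
        T (q2 or q5): β-rule — branch into T q2  //  T q5.
          branch 2.2.1 (add T q2):
            ○ open, literals {q2=true}.
          branch 2.2.2 (add T q5):
            ○ open, literals {q5=true}.
0 branches closed, 4 open.
Each open branch fixes some atoms; the unmentioned ones are free. Counting distinct full assignments: branch {q1=true} (q2, q5, q4, q3) contributes 16 new; branch {q3=true} (q2, q5, q1, q4) contributes 8 new; branch {q2=true} (q5, q1, q4, q3) contributes 4 new; branch {q5=true} (q2, q1, q4, q3) contributes 2 new. Total: 30.

30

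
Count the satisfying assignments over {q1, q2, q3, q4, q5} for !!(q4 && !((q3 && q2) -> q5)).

2

Initial set: {!!(q4 && !((q3 && q2) -> q5))}.
!!(q4 && !((q3 && q2) -> q5)): drop double negation, giving (q4 && !((q3 && q2) -> q5)).
(q4 && !((q3 && q2) -> q5)): α-rule — add q4, !((q3 && q2) -> q5).
!((q3 && q2) -> q5): α-rule — add (q3 && q2), !q5.
(q3 && q2): α-rule — add q3, q2.
○ open, literals {q2=1, q3=1, q4=1, q5=0}.
0 branches closed, 1 open.
Each open branch fixes some atoms; the unmentioned ones are free. Counting distinct full assignments: branch {q2=1, q3=1, q4=1, q5=0} (q1) contributes 2 new. Total: 2.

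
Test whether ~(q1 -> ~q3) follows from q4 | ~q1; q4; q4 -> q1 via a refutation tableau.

Initial set: {(q4 | ~q1); q4; (q4 -> q1); ~~(q1 -> ~q3)}.
(q4 | ~q1): β-rule — branch into q4  //  ~q1.
  branch 1 (add q4):
    (q4 -> q1): β-rule — branch into ~q4  //  q1.
      branch 1.1 (add ~q4):
        × closes — contains both q4 and ~q4.
      branch 1.2 (add q1):
        ~~(q1 -> ~q3): β-rule — branch into ~q1  //  ~q3.
          branch 1.2.1 (add ~q1):
            × closes — contains both q1 and ~q1.
          branch 1.2.2 (add ~q3):
            ○ open, literals {q1=1, q3=0, q4=1}.
  branch 2 (add ~q1):
    (q4 -> q1): β-rule — branch into ~q4  //  q1.
      branch 2.1 (add ~q4):
        × closes — contains both q4 and ~q4.
      branch 2.2 (add q1):
        × closes — contains both q1 and ~q1.
4 branches closed, 1 open.
An open branch gives a countermodel: q1=1, q3=0, q4=1 (unmentioned atoms arbitrary); the premises hold there but the conclusion fails.

No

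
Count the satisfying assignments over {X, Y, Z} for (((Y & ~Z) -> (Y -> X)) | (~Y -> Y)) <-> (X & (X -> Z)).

Initial set: {T ((((Y & ~Z) -> (Y -> X)) | (~Y -> Y)) <-> (X & (X -> Z)))}.
T ((((Y & ~Z) -> (Y -> X)) | (~Y -> Y)) <-> (X & (X -> Z))): β-rule — branch into T (((Y & ~Z) -> (Y -> X)) | (~Y -> Y)), T (X & (X -> Z))  //  F (((Y & ~Z) -> (Y -> X)) | (~Y -> Y)), F (X & (X -> Z)).
  branch 1 (add T (((Y & ~Z) -> (Y -> X)) | (~Y -> Y)), T (X & (X -> Z))):
    T (X & (X -> Z)): α-rule — add T X, T (X -> Z).
    T (((Y & ~Z) -> (Y -> X)) | (~Y -> Y)): β-rule — branch into T ((Y & ~Z) -> (Y -> X))  //  T (~Y -> Y).
      branch 1.1 (add T ((Y & ~Z) -> (Y -> X))):
        T (X -> Z): β-rule — branch into F X  //  T Z.
          branch 1.1.1 (add F X):
            × closes — contains both X and ~X.
          branch 1.1.2 (add T Z):
            T ((Y & ~Z) -> (Y -> X)): β-rule — branch into F (Y & ~Z)  //  T (Y -> X).
              branch 1.1.2.1 (add F (Y & ~Z)):
                F (Y & ~Z): β-rule — branch into F Y  //  F ~Z.
                  branch 1.1.2.1.1 (add F Y):
                    ○ open, literals {X=1, Y=0, Z=1}.
                  branch 1.1.2.1.2 (add F ~Z):
                    ○ open, literals {X=1, Z=1}.
              branch 1.1.2.2 (add T (Y -> X)):
                T (Y -> X): β-rule — branch into F Y  //  T X.
                  branch 1.1.2.2.1 (add F Y):
                    ○ open, literals {X=1, Y=0, Z=1}.
                  branch 1.1.2.2.2 (add T X):
                    ○ open, literals {X=1, Z=1}.
      branch 1.2 (add T (~Y -> Y)):
        T (X -> Z): β-rule — branch into F X  //  T Z.
          branch 1.2.1 (add F X):
            × closes — contains both X and ~X.
          branch 1.2.2 (add T Z):
            T (~Y -> Y): β-rule — branch into F ~Y  //  T Y.
              branch 1.2.2.1 (add F ~Y):
                ○ open, literals {X=1, Y=1, Z=1}.
              branch 1.2.2.2 (add T Y):
                ○ open, literals {X=1, Y=1, Z=1}.
  branch 2 (add F (((Y & ~Z) -> (Y -> X)) | (~Y -> Y)), F (X & (X -> Z))):
    F (((Y & ~Z) -> (Y -> X)) | (~Y -> Y)): α-rule — add F ((Y & ~Z) -> (Y -> X)), F (~Y -> Y).
    F ((Y & ~Z) -> (Y -> X)): α-rule — add T (Y & ~Z), F (Y -> X).
    F (~Y -> Y): α-rule — add T ~Y, F Y.
    T (Y & ~Z): α-rule — add T Y, T ~Z.
    × closes — contains both Y and ~Y.
3 branches closed, 6 open.
Each open branch fixes some atoms; the unmentioned ones are free. Counting distinct full assignments: branch {X=1, Y=0, Z=1} (none free) contributes 1 new; branch {X=1, Z=1} (Y) contributes 1 new; branch {X=1, Y=0, Z=1} (none free) contributes 0 new; branch {X=1, Z=1} (Y) contributes 0 new; branch {X=1, Y=1, Z=1} (none free) contributes 0 new; branch {X=1, Y=1, Z=1} (none free) contributes 0 new. Total: 2.

2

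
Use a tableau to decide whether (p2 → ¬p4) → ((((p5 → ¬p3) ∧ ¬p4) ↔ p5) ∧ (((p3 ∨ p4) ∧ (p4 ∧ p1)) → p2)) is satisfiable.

Initial set: {T ((p2 → ¬p4) → ((((p5 → ¬p3) ∧ ¬p4) ↔ p5) ∧ (((p3 ∨ p4) ∧ (p4 ∧ p1)) → p2)))}.
T ((p2 → ¬p4) → ((((p5 → ¬p3) ∧ ¬p4) ↔ p5) ∧ (((p3 ∨ p4) ∧ (p4 ∧ p1)) → p2))): β-rule — branch into F (p2 → ¬p4)  //  T ((((p5 → ¬p3) ∧ ¬p4) ↔ p5) ∧ (((p3 ∨ p4) ∧ (p4 ∧ p1)) → p2)).
  branch 1 (add F (p2 → ¬p4)):
    F (p2 → ¬p4): α-rule — add T p2, F ¬p4.
    ○ open, literals {p2=T, p4=T}.
  branch 2 (add T ((((p5 → ¬p3) ∧ ¬p4) ↔ p5) ∧ (((p3 ∨ p4) ∧ (p4 ∧ p1)) → p2))):
    T ((((p5 → ¬p3) ∧ ¬p4) ↔ p5) ∧ (((p3 ∨ p4) ∧ (p4 ∧ p1)) → p2)): α-rule — add T (((p5 → ¬p3) ∧ ¬p4) ↔ p5), T (((p3 ∨ p4) ∧ (p4 ∧ p1)) → p2).
    T (((p5 → ¬p3) ∧ ¬p4) ↔ p5): β-rule — branch into T ((p5 → ¬p3) ∧ ¬p4), T p5  //  F ((p5 → ¬p3) ∧ ¬p4), F p5.
      branch 2.1 (add T ((p5 → ¬p3) ∧ ¬p4), T p5):
        T ((p5 → ¬p3) ∧ ¬p4): α-rule — add T (p5 → ¬p3), T ¬p4.
        T (((p3 ∨ p4) ∧ (p4 ∧ p1)) → p2): β-rule — branch into F ((p3 ∨ p4) ∧ (p4 ∧ p1))  //  T p2.
          branch 2.1.1 (add F ((p3 ∨ p4) ∧ (p4 ∧ p1))):
            T (p5 → ¬p3): β-rule — branch into F p5  //  T ¬p3.
              branch 2.1.1.1 (add F p5):
                × closes — contains both p5 and ¬p5.
              branch 2.1.1.2 (add T ¬p3):
                F ((p3 ∨ p4) ∧ (p4 ∧ p1)): β-rule — branch into F (p3 ∨ p4)  //  F (p4 ∧ p1).
                  branch 2.1.1.2.1 (add F (p3 ∨ p4)):
                    F (p3 ∨ p4): α-rule — add F p3, F p4.
                    ○ open, literals {p3=F, p4=F, p5=T}.
                  branch 2.1.1.2.2 (add F (p4 ∧ p1)):
                    F (p4 ∧ p1): β-rule — branch into F p4  //  F p1.
                      branch 2.1.1.2.2.1 (add F p4):
                        ○ open, literals {p3=F, p4=F, p5=T}.
                      branch 2.1.1.2.2.2 (add F p1):
                        ○ open, literals {p1=F, p3=F, p4=F, p5=T}.
          branch 2.1.2 (add T p2):
            T (p5 → ¬p3): β-rule — branch into F p5  //  T ¬p3.
              branch 2.1.2.1 (add F p5):
                × closes — contains both p5 and ¬p5.
              branch 2.1.2.2 (add T ¬p3):
                ○ open, literals {p2=T, p3=F, p4=F, p5=T}.
      branch 2.2 (add F ((p5 → ¬p3) ∧ ¬p4), F p5):
        T (((p3 ∨ p4) ∧ (p4 ∧ p1)) → p2): β-rule — branch into F ((p3 ∨ p4) ∧ (p4 ∧ p1))  //  T p2.
          branch 2.2.1 (add F ((p3 ∨ p4) ∧ (p4 ∧ p1))):
            F ((p5 → ¬p3) ∧ ¬p4): β-rule — branch into F (p5 → ¬p3)  //  F ¬p4.
              branch 2.2.1.1 (add F (p5 → ¬p3)):
                F (p5 → ¬p3): α-rule — add T p5, F ¬p3.
                × closes — contains both p5 and ¬p5.
              branch 2.2.1.2 (add F ¬p4):
                F ((p3 ∨ p4) ∧ (p4 ∧ p1)): β-rule — branch into F (p3 ∨ p4)  //  F (p4 ∧ p1).
                  branch 2.2.1.2.1 (add F (p3 ∨ p4)):
                    F (p3 ∨ p4): α-rule — add F p3, F p4.
                    × closes — contains both p4 and ¬p4.
                  branch 2.2.1.2.2 (add F (p4 ∧ p1)):
                    F (p4 ∧ p1): β-rule — branch into F p4  //  F p1.
                      branch 2.2.1.2.2.1 (add F p4):
                        × closes — contains both p4 and ¬p4.
                      branch 2.2.1.2.2.2 (add F p1):
                        ○ open, literals {p1=F, p4=T, p5=F}.
          branch 2.2.2 (add T p2):
            F ((p5 → ¬p3) ∧ ¬p4): β-rule — branch into F (p5 → ¬p3)  //  F ¬p4.
              branch 2.2.2.1 (add F (p5 → ¬p3)):
                F (p5 → ¬p3): α-rule — add T p5, F ¬p3.
                × closes — contains both p5 and ¬p5.
              branch 2.2.2.2 (add F ¬p4):
                ○ open, literals {p2=T, p4=T, p5=F}.
6 branches closed, 7 open.
An open branch gives a satisfying assignment: p2=T, p4=T.

Satisfiable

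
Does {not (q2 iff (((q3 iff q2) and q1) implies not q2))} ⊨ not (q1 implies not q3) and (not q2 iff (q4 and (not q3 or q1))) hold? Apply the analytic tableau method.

No

Initial set: {not (q2 iff (((q3 iff q2) and q1) implies not q2)); not (not (q1 implies not q3) and (not q2 iff (q4 and (not q3 or q1))))}.
not (q2 iff (((q3 iff q2) and q1) implies not q2)): β-rule — branch into q2, not (((q3 iff q2) and q1) implies not q2)  //  not q2, (((q3 iff q2) and q1) implies not q2).
  branch 1 (add q2, not (((q3 iff q2) and q1) implies not q2)):
    not (((q3 iff q2) and q1) implies not q2): α-rule — add ((q3 iff q2) and q1), not not q2.
    ((q3 iff q2) and q1): α-rule — add (q3 iff q2), q1.
    not (not (q1 implies not q3) and (not q2 iff (q4 and (not q3 or q1)))): β-rule — branch into not not (q1 implies not q3)  //  not (not q2 iff (q4 and (not q3 or q1))).
      branch 1.1 (add not not (q1 implies not q3)):
        (q3 iff q2): β-rule — branch into q3, q2  //  not q3, not q2.
          branch 1.1.1 (add q3, q2):
            not not (q1 implies not q3): β-rule — branch into not q1  //  not q3.
              branch 1.1.1.1 (add not q1):
                × closes — contains both q1 and not q1.
              branch 1.1.1.2 (add not q3):
                × closes — contains both q3 and not q3.
          branch 1.1.2 (add not q3, not q2):
            × closes — contains both q2 and not q2.
      branch 1.2 (add not (not q2 iff (q4 and (not q3 or q1)))):
        (q3 iff q2): β-rule — branch into q3, q2  //  not q3, not q2.
          branch 1.2.1 (add q3, q2):
            not (not q2 iff (q4 and (not q3 or q1))): β-rule — branch into not q2, not (q4 and (not q3 or q1))  //  not not q2, (q4 and (not q3 or q1)).
              branch 1.2.1.1 (add not q2, not (q4 and (not q3 or q1))):
                × closes — contains both q2 and not q2.
              branch 1.2.1.2 (add not not q2, (q4 and (not q3 or q1))):
                (q4 and (not q3 or q1)): α-rule — add q4, (not q3 or q1).
                (not q3 or q1): β-rule — branch into not q3  //  q1.
                  branch 1.2.1.2.1 (add not q3):
                    × closes — contains both q3 and not q3.
                  branch 1.2.1.2.2 (add q1):
                    ○ open, literals {q1=1, q2=1, q3=1, q4=1}.
          branch 1.2.2 (add not q3, not q2):
            × closes — contains both q2 and not q2.
  branch 2 (add not q2, (((q3 iff q2) and q1) implies not q2)):
    not (not (q1 implies not q3) and (not q2 iff (q4 and (not q3 or q1)))): β-rule — branch into not not (q1 implies not q3)  //  not (not q2 iff (q4 and (not q3 or q1))).
      branch 2.1 (add not not (q1 implies not q3)):
        (((q3 iff q2) and q1) implies not q2): β-rule — branch into not ((q3 iff q2) and q1)  //  not q2.
          branch 2.1.1 (add not ((q3 iff q2) and q1)):
            not not (q1 implies not q3): β-rule — branch into not q1  //  not q3.
              branch 2.1.1.1 (add not q1):
                not ((q3 iff q2) and q1): β-rule — branch into not (q3 iff q2)  //  not q1.
                  branch 2.1.1.1.1 (add not (q3 iff q2)):
                    not (q3 iff q2): β-rule — branch into q3, not q2  //  not q3, q2.
                      branch 2.1.1.1.1.1 (add q3, not q2):
                        ○ open, literals {q1=0, q2=0, q3=1}.
                      branch 2.1.1.1.1.2 (add not q3, q2):
                        × closes — contains both q2 and not q2.
                  branch 2.1.1.1.2 (add not q1):
                    ○ open, literals {q1=0, q2=0}.
              branch 2.1.1.2 (add not q3):
                not ((q3 iff q2) and q1): β-rule — branch into not (q3 iff q2)  //  not q1.
                  branch 2.1.1.2.1 (add not (q3 iff q2)):
                    not (q3 iff q2): β-rule — branch into q3, not q2  //  not q3, q2.
                      branch 2.1.1.2.1.1 (add q3, not q2):
                        × closes — contains both q3 and not q3.
                      branch 2.1.1.2.1.2 (add not q3, q2):
                        × closes — contains both q2 and not q2.
                  branch 2.1.1.2.2 (add not q1):
                    ○ open, literals {q1=0, q2=0, q3=0}.
          branch 2.1.2 (add not q2):
            not not (q1 implies not q3): β-rule — branch into not q1  //  not q3.
              branch 2.1.2.1 (add not q1):
                ○ open, literals {q1=0, q2=0}.
              branch 2.1.2.2 (add not q3):
                ○ open, literals {q2=0, q3=0}.
      branch 2.2 (add not (not q2 iff (q4 and (not q3 or q1)))):
        (((q3 iff q2) and q1) implies not q2): β-rule — branch into not ((q3 iff q2) and q1)  //  not q2.
          branch 2.2.1 (add not ((q3 iff q2) and q1)):
            not (not q2 iff (q4 and (not q3 or q1))): β-rule — branch into not q2, not (q4 and (not q3 or q1))  //  not not q2, (q4 and (not q3 or q1)).
              branch 2.2.1.1 (add not q2, not (q4 and (not q3 or q1))):
                not ((q3 iff q2) and q1): β-rule — branch into not (q3 iff q2)  //  not q1.
                  branch 2.2.1.1.1 (add not (q3 iff q2)):
                    not (q4 and (not q3 or q1)): β-rule — branch into not q4  //  not (not q3 or q1).
                      branch 2.2.1.1.1.1 (add not q4):
                        not (q3 iff q2): β-rule — branch into q3, not q2  //  not q3, q2.
                          branch 2.2.1.1.1.1.1 (add q3, not q2):
                            ○ open, literals {q2=0, q3=1, q4=0}.
                          branch 2.2.1.1.1.1.2 (add not q3, q2):
                            × closes — contains both q2 and not q2.
                      branch 2.2.1.1.1.2 (add not (not q3 or q1)):
                        not (not q3 or q1): α-rule — add not not q3, not q1.
                        not (q3 iff q2): β-rule — branch into q3, not q2  //  not q3, q2.
                          branch 2.2.1.1.1.2.1 (add q3, not q2):
                            ○ open, literals {q1=0, q2=0, q3=1}.
                          branch 2.2.1.1.1.2.2 (add not q3, q2):
                            × closes — contains both q3 and not q3.
                  branch 2.2.1.1.2 (add not q1):
                    not (q4 and (not q3 or q1)): β-rule — branch into not q4  //  not (not q3 or q1).
                      branch 2.2.1.1.2.1 (add not q4):
                        ○ open, literals {q1=0, q2=0, q4=0}.
                      branch 2.2.1.1.2.2 (add not (not q3 or q1)):
                        not (not q3 or q1): α-rule — add not not q3, not q1.
                        ○ open, literals {q1=0, q2=0, q3=1}.
              branch 2.2.1.2 (add not not q2, (q4 and (not q3 or q1))):
                × closes — contains both q2 and not q2.
          branch 2.2.2 (add not q2):
            not (not q2 iff (q4 and (not q3 or q1))): β-rule — branch into not q2, not (q4 and (not q3 or q1))  //  not not q2, (q4 and (not q3 or q1)).
              branch 2.2.2.1 (add not q2, not (q4 and (not q3 or q1))):
                not (q4 and (not q3 or q1)): β-rule — branch into not q4  //  not (not q3 or q1).
                  branch 2.2.2.1.1 (add not q4):
                    ○ open, literals {q2=0, q4=0}.
                  branch 2.2.2.1.2 (add not (not q3 or q1)):
                    not (not q3 or q1): α-rule — add not not q3, not q1.
                    ○ open, literals {q1=0, q2=0, q3=1}.
              branch 2.2.2.2 (add not not q2, (q4 and (not q3 or q1))):
                × closes — contains both q2 and not q2.
13 branches closed, 12 open.
An open branch gives a countermodel: q1=1, q2=1, q3=1, q4=1 (unmentioned atoms arbitrary); the premises hold there but the conclusion fails.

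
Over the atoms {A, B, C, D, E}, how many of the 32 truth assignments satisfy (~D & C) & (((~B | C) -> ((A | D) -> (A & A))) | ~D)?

Initial set: {T ((~D & C) & (((~B | C) -> ((A | D) -> (A & A))) | ~D))}.
T ((~D & C) & (((~B | C) -> ((A | D) -> (A & A))) | ~D)): α-rule — add T (~D & C), T (((~B | C) -> ((A | D) -> (A & A))) | ~D).
T (~D & C): α-rule — add T ~D, T C.
T (((~B | C) -> ((A | D) -> (A & A))) | ~D): β-rule — branch into T ((~B | C) -> ((A | D) -> (A & A)))  //  T ~D.
  branch 1 (add T ((~B | C) -> ((A | D) -> (A & A)))):
    T ((~B | C) -> ((A | D) -> (A & A))): β-rule — branch into F (~B | C)  //  T ((A | D) -> (A & A)).
      branch 1.1 (add F (~B | C)):
        F (~B | C): α-rule — add F ~B, F C.
        × closes — contains both C and ~C.
      branch 1.2 (add T ((A | D) -> (A & A))):
        T ((A | D) -> (A & A)): β-rule — branch into F (A | D)  //  T (A & A).
          branch 1.2.1 (add F (A | D)):
            F (A | D): α-rule — add F A, F D.
            ○ open, literals {A=false, C=true, D=false}.
          branch 1.2.2 (add T (A & A)):
            T (A & A): α-rule — add T A, T A.
            ○ open, literals {A=true, C=true, D=false}.
  branch 2 (add T ~D):
    ○ open, literals {C=true, D=false}.
1 branch closed, 3 open.
Each open branch fixes some atoms; the unmentioned ones are free. Counting distinct full assignments: branch {A=false, C=true, D=false} (B, E) contributes 4 new; branch {A=true, C=true, D=false} (B, E) contributes 4 new; branch {C=true, D=false} (A, B, E) contributes 0 new. Total: 8.

8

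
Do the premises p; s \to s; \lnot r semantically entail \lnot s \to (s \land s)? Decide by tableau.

Initial set: {T p; T (s \to s); T \lnot r; F (\lnot s \to (s \land s))}.
F (\lnot s \to (s \land s)): α-rule — add T \lnot s, F (s \land s).
T (s \to s): β-rule — branch into F s  //  T s.
  branch 1 (add F s):
    F (s \land s): β-rule — branch into F s  //  F s.
      branch 1.1 (add F s):
        ○ open, literals {p=true, r=false, s=false}.
      branch 1.2 (add F s):
        ○ open, literals {p=true, r=false, s=false}.
  branch 2 (add T s):
    × closes — contains both s and \lnot s.
1 branch closed, 2 open.
An open branch gives a countermodel: p=true, r=false, s=false (unmentioned atoms arbitrary); the premises hold there but the conclusion fails.

No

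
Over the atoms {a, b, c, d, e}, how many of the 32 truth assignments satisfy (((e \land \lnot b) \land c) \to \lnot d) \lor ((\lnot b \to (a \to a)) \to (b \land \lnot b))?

30

Initial set: {((((e \land \lnot b) \land c) \to \lnot d) \lor ((\lnot b \to (a \to a)) \to (b \land \lnot b)))}.
((((e \land \lnot b) \land c) \to \lnot d) \lor ((\lnot b \to (a \to a)) \to (b \land \lnot b))): β-rule — branch into (((e \land \lnot b) \land c) \to \lnot d)  //  ((\lnot b \to (a \to a)) \to (b \land \lnot b)).
  branch 1 (add (((e \land \lnot b) \land c) \to \lnot d)):
    (((e \land \lnot b) \land c) \to \lnot d): β-rule — branch into \lnot ((e \land \lnot b) \land c)  //  \lnot d.
      branch 1.1 (add \lnot ((e \land \lnot b) \land c)):
        \lnot ((e \land \lnot b) \land c): β-rule — branch into \lnot (e \land \lnot b)  //  \lnot c.
          branch 1.1.1 (add \lnot (e \land \lnot b)):
            \lnot (e \land \lnot b): β-rule — branch into \lnot e  //  \lnot \lnot b.
              branch 1.1.1.1 (add \lnot e):
                ○ open, literals {e=F}.
              branch 1.1.1.2 (add \lnot \lnot b):
                ○ open, literals {b=T}.
          branch 1.1.2 (add \lnot c):
            ○ open, literals {c=F}.
      branch 1.2 (add \lnot d):
        ○ open, literals {d=F}.
  branch 2 (add ((\lnot b \to (a \to a)) \to (b \land \lnot b))):
    ((\lnot b \to (a \to a)) \to (b \land \lnot b)): β-rule — branch into \lnot (\lnot b \to (a \to a))  //  (b \land \lnot b).
      branch 2.1 (add \lnot (\lnot b \to (a \to a))):
        \lnot (\lnot b \to (a \to a)): α-rule — add \lnot b, \lnot (a \to a).
        \lnot (a \to a): α-rule — add a, \lnot a.
        × closes — contains both a and \lnot a.
      branch 2.2 (add (b \land \lnot b)):
        (b \land \lnot b): α-rule — add b, \lnot b.
        × closes — contains both b and \lnot b.
2 branches closed, 4 open.
Each open branch fixes some atoms; the unmentioned ones are free. Counting distinct full assignments: branch {e=F} (a, b, c, d) contributes 16 new; branch {b=T} (a, c, d, e) contributes 8 new; branch {c=F} (a, b, d, e) contributes 4 new; branch {d=F} (a, b, c, e) contributes 2 new. Total: 30.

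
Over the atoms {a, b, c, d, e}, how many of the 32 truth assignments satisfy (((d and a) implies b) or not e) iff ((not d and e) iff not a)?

Initial set: {((((d and a) implies b) or not e) iff ((not d and e) iff not a))}.
((((d and a) implies b) or not e) iff ((not d and e) iff not a)): β-rule — branch into (((d and a) implies b) or not e), ((not d and e) iff not a)  //  not (((d and a) implies b) or not e), not ((not d and e) iff not a).
  branch 1 (add (((d and a) implies b) or not e), ((not d and e) iff not a)):
    (((d and a) implies b) or not e): β-rule — branch into ((d and a) implies b)  //  not e.
      branch 1.1 (add ((d and a) implies b)):
        ((not d and e) iff not a): β-rule — branch into (not d and e), not a  //  not (not d and e), not not a.
          branch 1.1.1 (add (not d and e), not a):
            (not d and e): α-rule — add not d, e.
            ((d and a) implies b): β-rule — branch into not (d and a)  //  b.
              branch 1.1.1.1 (add not (d and a)):
                not (d and a): β-rule — branch into not d  //  not a.
                  branch 1.1.1.1.1 (add not d):
                    ○ open, literals {a=0, d=0, e=1}.
                  branch 1.1.1.1.2 (add not a):
                    ○ open, literals {a=0, d=0, e=1}.
              branch 1.1.1.2 (add b):
                ○ open, literals {a=0, b=1, d=0, e=1}.
          branch 1.1.2 (add not (not d and e), not not a):
            ((d and a) implies b): β-rule — branch into not (d and a)  //  b.
              branch 1.1.2.1 (add not (d and a)):
                not (not d and e): β-rule — branch into not not d  //  not e.
                  branch 1.1.2.1.1 (add not not d):
                    not (d and a): β-rule — branch into not d  //  not a.
                      branch 1.1.2.1.1.1 (add not d):
                        × closes — contains both d and not d.
                      branch 1.1.2.1.1.2 (add not a):
                        × closes — contains both a and not a.
                  branch 1.1.2.1.2 (add not e):
                    not (d and a): β-rule — branch into not d  //  not a.
                      branch 1.1.2.1.2.1 (add not d):
                        ○ open, literals {a=1, d=0, e=0}.
                      branch 1.1.2.1.2.2 (add not a):
                        × closes — contains both a and not a.
              branch 1.1.2.2 (add b):
                not (not d and e): β-rule — branch into not not d  //  not e.
                  branch 1.1.2.2.1 (add not not d):
                    ○ open, literals {a=1, b=1, d=1}.
                  branch 1.1.2.2.2 (add not e):
                    ○ open, literals {a=1, b=1, e=0}.
      branch 1.2 (add not e):
        ((not d and e) iff not a): β-rule — branch into (not d and e), not a  //  not (not d and e), not not a.
          branch 1.2.1 (add (not d and e), not a):
            (not d and e): α-rule — add not d, e.
            × closes — contains both e and not e.
          branch 1.2.2 (add not (not d and e), not not a):
            not (not d and e): β-rule — branch into not not d  //  not e.
              branch 1.2.2.1 (add not not d):
                ○ open, literals {a=1, d=1, e=0}.
              branch 1.2.2.2 (add not e):
                ○ open, literals {a=1, e=0}.
  branch 2 (add not (((d and a) implies b) or not e), not ((not d and e) iff not a)):
    not (((d and a) implies b) or not e): α-rule — add not ((d and a) implies b), not not e.
    not ((d and a) implies b): α-rule — add (d and a), not b.
    (d and a): α-rule — add d, a.
    not ((not d and e) iff not a): β-rule — branch into (not d and e), not not a  //  not (not d and e), not a.
      branch 2.1 (add (not d and e), not not a):
        (not d and e): α-rule — add not d, e.
        × closes — contains both d and not d.
      branch 2.2 (add not (not d and e), not a):
        × closes — contains both a and not a.
6 branches closed, 8 open.
Each open branch fixes some atoms; the unmentioned ones are free. Counting distinct full assignments: branch {a=0, d=0, e=1} (b, c) contributes 4 new; branch {a=0, d=0, e=1} (b, c) contributes 0 new; branch {a=0, b=1, d=0, e=1} (c) contributes 0 new; branch {a=1, d=0, e=0} (b, c) contributes 4 new; branch {a=1, b=1, d=1} (c, e) contributes 4 new; branch {a=1, b=1, e=0} (c, d) contributes 0 new; branch {a=1, d=1, e=0} (b, c) contributes 2 new; branch {a=1, e=0} (b, c, d) contributes 0 new. Total: 14.

14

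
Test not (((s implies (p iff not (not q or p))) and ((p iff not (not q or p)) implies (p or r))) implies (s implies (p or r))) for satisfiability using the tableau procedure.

Initial set: {not (((s implies (p iff not (not q or p))) and ((p iff not (not q or p)) implies (p or r))) implies (s implies (p or r)))}.
not (((s implies (p iff not (not q or p))) and ((p iff not (not q or p)) implies (p or r))) implies (s implies (p or r))): α-rule — add ((s implies (p iff not (not q or p))) and ((p iff not (not q or p)) implies (p or r))), not (s implies (p or r)).
((s implies (p iff not (not q or p))) and ((p iff not (not q or p)) implies (p or r))): α-rule — add (s implies (p iff not (not q or p))), ((p iff not (not q or p)) implies (p or r)).
not (s implies (p or r)): α-rule — add s, not (p or r).
not (p or r): α-rule — add not p, not r.
(s implies (p iff not (not q or p))): β-rule — branch into not s  //  (p iff not (not q or p)).
  branch 1 (add not s):
    × closes — contains both s and not s.
  branch 2 (add (p iff not (not q or p))):
    ((p iff not (not q or p)) implies (p or r)): β-rule — branch into not (p iff not (not q or p))  //  (p or r).
      branch 2.1 (add not (p iff not (not q or p))):
        (p iff not (not q or p)): β-rule — branch into p, not (not q or p)  //  not p, not not (not q or p).
          branch 2.1.1 (add p, not (not q or p)):
            × closes — contains both p and not p.
          branch 2.1.2 (add not p, not not (not q or p)):
            not (p iff not (not q or p)): β-rule — branch into p, not not (not q or p)  //  not p, not (not q or p).
              branch 2.1.2.1 (add p, not not (not q or p)):
                × closes — contains both p and not p.
              branch 2.1.2.2 (add not p, not (not q or p)):
                not (not q or p): α-rule — add not not q, not p.
                not not (not q or p): β-rule — branch into not q  //  p.
                  branch 2.1.2.2.1 (add not q):
                    × closes — contains both q and not q.
                  branch 2.1.2.2.2 (add p):
                    × closes — contains both p and not p.
      branch 2.2 (add (p or r)):
        (p iff not (not q or p)): β-rule — branch into p, not (not q or p)  //  not p, not not (not q or p).
          branch 2.2.1 (add p, not (not q or p)):
            × closes — contains both p and not p.
          branch 2.2.2 (add not p, not not (not q or p)):
            (p or r): β-rule — branch into p  //  r.
              branch 2.2.2.1 (add p):
                × closes — contains both p and not p.
              branch 2.2.2.2 (add r):
                × closes — contains both r and not r.
All 8 branches close.
Every branch closed; the formula is unsatisfiable.

Unsatisfiable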